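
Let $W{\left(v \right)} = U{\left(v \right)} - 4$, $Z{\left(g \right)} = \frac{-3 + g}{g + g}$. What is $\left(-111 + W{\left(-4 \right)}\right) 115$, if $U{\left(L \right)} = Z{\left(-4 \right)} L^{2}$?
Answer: $-11615$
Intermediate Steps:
$Z{\left(g \right)} = \frac{-3 + g}{2 g}$
$U{\left(L \right)} = \frac{7 L^{2}}{8}$ ($U{\left(L \right)} = \frac{-3 - 4}{2 \left(-4\right)} L^{2} = \frac{1}{2} \left(- \frac{1}{4}\right) \left(-7\right) L^{2} = \frac{7 L^{2}}{8}$)
$W{\left(v \right)} = -4 + \frac{7 v^{2}}{8}$ ($W{\left(v \right)} = \frac{7 v^{2}}{8} - 4 = -4 + \frac{7 v^{2}}{8}$)
$\left(-111 + W{\left(-4 \right)}\right) 115 = \left(-111 - \left(4 - \frac{7 \left(-4\right)^{2}}{8}\right)\right) 115 = \left(-111 + \left(-4 + \frac{7}{8} \cdot 16\right)\right) 115 = \left(-111 + \left(-4 + 14\right)\right) 115 = \left(-111 + 10\right) 115 = \left(-101\right) 115 = -11615$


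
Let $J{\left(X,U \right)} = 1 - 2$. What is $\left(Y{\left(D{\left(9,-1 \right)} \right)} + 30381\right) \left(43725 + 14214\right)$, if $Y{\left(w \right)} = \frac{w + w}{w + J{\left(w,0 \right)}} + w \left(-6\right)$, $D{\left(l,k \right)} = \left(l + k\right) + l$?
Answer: $\frac{14035664811}{8} \approx 1.7545 \cdot 10^{9}$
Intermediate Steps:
$J{\left(X,U \right)} = -1$ ($J{\left(X,U \right)} = 1 - 2 = -1$)
$D{\left(l,k \right)} = k + 2 l$ ($D{\left(l,k \right)} = \left(k + l\right) + l = k + 2 l$)
$Y{\left(w \right)} = - 6 w + \frac{2 w}{-1 + w}$ ($Y{\left(w \right)} = \frac{w + w}{w - 1} + w \left(-6\right) = \frac{2 w}{-1 + w} - 6 w = - 6 w + \frac{2 w}{-1 + w}$)
$\left(Y{\left(D{\left(9,-1 \right)} \right)} + 30381\right) \left(43725 + 14214\right) = \left(\frac{2 \left(-1 + 2 \cdot 9\right) \left(4 - 3 \left(-1 + 2 \cdot 9\right)\right)}{-1 + \left(-1 + 2 \cdot 9\right)} + 30381\right) \left(43725 + 14214\right) = \left(\frac{2 \left(-1 + 18\right) \left(4 - 3 \left(-1 + 18\right)\right)}{-1 + \left(-1 + 18\right)} + 30381\right) 57939 = \left(2 \cdot 17 \frac{1}{-1 + 17} \left(4 - 51\right) + 30381\right) 57939 = \left(2 \cdot 17 \cdot \frac{1}{16} \left(4 - 51\right) + 30381\right) 57939 = \left(2 \cdot 17 \cdot \frac{1}{16} \left(-47\right) + 30381\right) 57939 = \left(- \frac{799}{8} + 30381\right) 57939 = \frac{242249}{8} \cdot 57939 = \frac{14035664811}{8}$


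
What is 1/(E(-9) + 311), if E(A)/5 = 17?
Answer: 1/396 ≈ 0.0025253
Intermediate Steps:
E(A) = 85 (E(A) = 5*17 = 85)
1/(E(-9) + 311) = 1/(85 + 311) = 1/396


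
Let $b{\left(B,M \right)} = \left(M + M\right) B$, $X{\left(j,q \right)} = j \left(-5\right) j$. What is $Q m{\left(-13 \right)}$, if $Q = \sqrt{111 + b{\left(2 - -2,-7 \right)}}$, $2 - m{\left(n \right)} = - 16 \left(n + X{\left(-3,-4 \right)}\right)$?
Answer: $- 926 \sqrt{55} \approx -6867.4$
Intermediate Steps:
$X{\left(j,q \right)} = - 5 j^{2}$ ($X{\left(j,q \right)} = - 5 j j = - 5 j^{2}$)
$m{\left(n \right)} = -718 + 16 n$ ($m{\left(n \right)} = 2 - - 16 \left(n - 5 \left(-3\right)^{2}\right) = 2 - - 16 \left(n - 45\right) = 2 - - 16 \left(-45 + n\right) = 2 - \left(720 - 16 n\right) = 2 + \left(-720 + 16 n\right) = -718 + 16 n$)
$b{\left(B,M \right)} = 2 B M$ ($b{\left(B,M \right)} = 2 M B = 2 B M$)
$Q = \sqrt{55}$ ($Q = \sqrt{111 + 2 \left(2 - -2\right) \left(-7\right)} = \sqrt{111 + 2 \left(2 + 2\right) \left(-7\right)} = \sqrt{111 + 2 \cdot 4 \left(-7\right)} = \sqrt{111 - 56} = \sqrt{55} \approx 7.4162$)
$Q m{\left(-13 \right)} = \sqrt{55} \left(-718 + 16 \left(-13\right)\right) = \sqrt{55} \left(-718 - 208\right) = \sqrt{55} \left(-926\right) = - 926 \sqrt{55}$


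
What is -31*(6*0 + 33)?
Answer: -1023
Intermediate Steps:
-31*(6*0 + 33) = -31*(0 + 33) = -31*33 = -1023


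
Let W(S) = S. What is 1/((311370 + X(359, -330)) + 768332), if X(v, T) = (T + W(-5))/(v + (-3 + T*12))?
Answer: 3604/3891246343 ≈ 9.2618e-7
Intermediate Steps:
X(v, T) = (-5 + T)/(-3 + v + 12*T) (X(v, T) = (T - 5)/(v + (-3 + T*12)) = (-5 + T)/(v + (-3 + 12*T)) = (-5 + T)/(-3 + v + 12*T))
1/((311370 + X(359, -330)) + 768332) = 1/((311370 + (-5 - 330)/(-3 + 359 + 12*(-330))) + 768332) = 1/((311370 - 335/(-3 + 359 - 3960)) + 768332) = 1/((311370 - 335/(-3604)) + 768332) = 1/((311370 - 1/3604*(-335)) + 768332) = 1/((311370 + 335/3604) + 768332) = 1/(1122177815/3604 + 768332) = 1/(3891246343/3604) = 3604/3891246343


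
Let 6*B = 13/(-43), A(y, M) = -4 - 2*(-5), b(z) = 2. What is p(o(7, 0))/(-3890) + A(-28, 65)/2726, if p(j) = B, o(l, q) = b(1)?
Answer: 3028579/1367934060 ≈ 0.0022140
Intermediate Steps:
o(l, q) = 2
A(y, M) = 6 (A(y, M) = -4 + 10 = 6)
B = -13/258 (B = (13/(-43))/6 = (13*(-1/43))/6 = (⅙)*(-13/43) = -13/258 ≈ -0.050388)
p(j) = -13/258
p(o(7, 0))/(-3890) + A(-28, 65)/2726 = -13/258/(-3890) + 6/2726 = -13/258*(-1/3890) + 6*(1/2726) = 13/1003620 + 3/1363 = 3028579/1367934060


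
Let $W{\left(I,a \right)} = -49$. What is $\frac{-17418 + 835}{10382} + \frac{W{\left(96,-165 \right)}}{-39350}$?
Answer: $- \frac{163008083}{102132925} \approx -1.596$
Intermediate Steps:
$\frac{-17418 + 835}{10382} + \frac{W{\left(96,-165 \right)}}{-39350} = \frac{-17418 + 835}{10382} - \frac{49}{-39350} = \left(-16583\right) \frac{1}{10382} - - \frac{49}{39350} = - \frac{16583}{10382} + \frac{49}{39350} = - \frac{163008083}{102132925}$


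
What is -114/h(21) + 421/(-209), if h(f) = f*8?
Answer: -15759/5852 ≈ -2.6929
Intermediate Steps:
h(f) = 8*f
-114/h(21) + 421/(-209) = -114/(8*21) + 421/(-209) = -114/168 + 421*(-1/209) = -114*1/168 - 421/209 = -19/28 - 421/209 = -15759/5852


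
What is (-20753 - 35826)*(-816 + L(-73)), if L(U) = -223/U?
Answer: 3357680755/73 ≈ 4.5996e+7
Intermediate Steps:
(-20753 - 35826)*(-816 + L(-73)) = (-20753 - 35826)*(-816 - 223/(-73)) = -56579*(-816 - 223*(-1/73)) = -56579*(-816 + 223/73) = -56579*(-59345/73) = 3357680755/73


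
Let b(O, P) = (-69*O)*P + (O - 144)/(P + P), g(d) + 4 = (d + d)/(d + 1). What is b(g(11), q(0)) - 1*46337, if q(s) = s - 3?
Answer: -1683401/36 ≈ -46761.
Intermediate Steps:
q(s) = -3 + s
g(d) = -4 + 2*d/(1 + d) (g(d) = -4 + (d + d)/(d + 1) = -4 + (2*d)/(1 + d) = -4 + 2*d/(1 + d))
b(O, P) = (-144 + O)/(2*P) - 69*O*P (b(O, P) = -69*O*P + (-144 + O)/((2*P)) = -69*O*P + (-144 + O)*(1/(2*P)) = -69*O*P + (-144 + O)/(2*P) = (-144 + O)/(2*P) - 69*O*P)
b(g(11), q(0)) - 1*46337 = (-144 + 2*(-2 - 1*11)/(1 + 11) - 138*2*(-2 - 1*11)/(1 + 11)*(-3 + 0)²)/(2*(-3 + 0)) - 1*46337 = (½)*(-144 + 2*(-2 - 11)/12 - 138*2*(-2 - 11)/12*(-3)²)/(-3) - 46337 = (½)*(-⅓)*(-144 + 2*(1/12)*(-13) - 138*2*(1/12)*(-13)*9) - 46337 = (½)*(-⅓)*(-144 - 13/6 - 138*(-13/6)*9) - 46337 = (½)*(-⅓)*(-144 - 13/6 + 2691) - 46337 = (½)*(-⅓)*(15269/6) - 46337 = -15269/36 - 46337 = -1683401/36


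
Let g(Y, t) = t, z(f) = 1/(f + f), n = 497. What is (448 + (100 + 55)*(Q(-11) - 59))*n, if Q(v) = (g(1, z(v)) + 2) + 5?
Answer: -83306643/22 ≈ -3.7867e+6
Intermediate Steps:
z(f) = 1/(2*f)
Q(v) = 7 + 1/(2*v) (Q(v) = (1/(2*v) + 2) + 5 = (2 + 1/(2*v)) + 5 = 7 + 1/(2*v))
(448 + (100 + 55)*(Q(-11) - 59))*n = (448 + (100 + 55)*((7 + (½)/(-11)) - 59))*497 = (448 + 155*((7 + (½)*(-1/11)) - 59))*497 = (448 + 155*((7 - 1/22) - 59))*497 = (448 + 155*(153/22 - 59))*497 = (448 + 155*(-1145/22))*497 = (448 - 177475/22)*497 = -167619/22*497 = -83306643/22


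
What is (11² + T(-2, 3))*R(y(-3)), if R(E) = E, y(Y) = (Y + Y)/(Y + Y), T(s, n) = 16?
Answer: 137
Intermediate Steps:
y(Y) = 1 (y(Y) = (2*Y)/((2*Y)) = (2*Y)*(1/(2*Y)) = 1)
(11² + T(-2, 3))*R(y(-3)) = (11² + 16)*1 = (121 + 16)*1 = 137*1 = 137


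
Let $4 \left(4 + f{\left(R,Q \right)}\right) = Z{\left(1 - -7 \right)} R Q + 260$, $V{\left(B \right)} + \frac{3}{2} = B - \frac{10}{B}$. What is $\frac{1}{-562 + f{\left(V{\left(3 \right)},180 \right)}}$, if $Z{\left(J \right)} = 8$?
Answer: $- \frac{1}{1161} \approx -0.00086133$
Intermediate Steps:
$V{\left(B \right)} = - \frac{3}{2} + B - \frac{10}{B}$ ($V{\left(B \right)} = - \frac{3}{2} + \left(B - \frac{10}{B}\right) = - \frac{3}{2} + B - \frac{10}{B}$)
$f{\left(R,Q \right)} = 61 + 2 Q R$ ($f{\left(R,Q \right)} = -4 + \frac{8 R Q + 260}{4} = -4 + \frac{8 Q R + 260}{4} = -4 + \frac{260 + 8 Q R}{4} = -4 + \left(65 + 2 Q R\right) = 61 + 2 Q R$)
$\frac{1}{-562 + f{\left(V{\left(3 \right)},180 \right)}} = \frac{1}{-562 + \left(61 + 2 \cdot 180 \left(- \frac{3}{2} + 3 - \frac{10}{3}\right)\right)} = \frac{1}{-562 + \left(61 + 2 \cdot 180 \left(- \frac{11}{6}\right)\right)} = \frac{1}{-562 + \left(61 - 660\right)} = \frac{1}{-562 - 599} = \frac{1}{-1161} = - \frac{1}{1161}$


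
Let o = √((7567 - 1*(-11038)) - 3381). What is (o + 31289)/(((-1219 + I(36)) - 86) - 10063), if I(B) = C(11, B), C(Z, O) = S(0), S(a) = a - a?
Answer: -31289/11368 - √3806/5684 ≈ -2.7632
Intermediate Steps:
S(a) = 0
C(Z, O) = 0
I(B) = 0
o = 2*√3806 (o = √((7567 + 11038) - 3381) = √(18605 - 3381) = √15224 = 2*√3806 ≈ 123.39)
(o + 31289)/(((-1219 + I(36)) - 86) - 10063) = (2*√3806 + 31289)/(((-1219 + 0) - 86) - 10063) = (31289 + 2*√3806)/((-1219 - 86) - 10063) = (31289 + 2*√3806)/(-1305 - 10063) = (31289 + 2*√3806)/(-11368) = (31289 + 2*√3806)*(-1/11368) = -31289/11368 - √3806/5684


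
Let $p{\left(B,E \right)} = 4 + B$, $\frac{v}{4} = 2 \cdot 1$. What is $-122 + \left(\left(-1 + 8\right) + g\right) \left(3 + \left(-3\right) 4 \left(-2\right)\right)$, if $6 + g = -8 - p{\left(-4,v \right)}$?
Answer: $-311$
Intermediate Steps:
$v = 8$ ($v = 4 \cdot 2 \cdot 1 = 4 \cdot 2 = 8$)
$g = -14$ ($g = -6 - 8 = -14$)
$-122 + \left(\left(-1 + 8\right) + g\right) \left(3 + \left(-3\right) 4 \left(-2\right)\right) = -122 + \left(\left(-1 + 8\right) - 14\right) \left(3 + \left(-3\right) 4 \left(-2\right)\right) = -122 + \left(7 - 14\right) \left(3 - -24\right) = -122 - 7 \left(3 + 24\right) = -122 - 189 = -311$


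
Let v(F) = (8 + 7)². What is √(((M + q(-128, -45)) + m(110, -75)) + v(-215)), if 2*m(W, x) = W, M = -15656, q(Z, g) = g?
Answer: I*√15421 ≈ 124.18*I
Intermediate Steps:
m(W, x) = W/2
v(F) = 225 (v(F) = 15² = 225)
√(((M + q(-128, -45)) + m(110, -75)) + v(-215)) = √(((-15656 - 45) + (½)*110) + 225) = √((-15701 + 55) + 225) = √(-15646 + 225) = √(-15421) = I*√15421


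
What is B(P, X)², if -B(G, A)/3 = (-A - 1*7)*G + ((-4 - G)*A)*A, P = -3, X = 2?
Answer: 4761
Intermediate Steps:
B(G, A) = -3*G*(-7 - A) - 3*A²*(-4 - G) (B(G, A) = -3*((-A - 1*7)*G + ((-4 - G)*A)*A) = -3*((-A - 7)*G + (A*(-4 - G))*A) = -3*((-7 - A)*G + A²*(-4 - G)) = -3*(G*(-7 - A) + A²*(-4 - G)) = -3*G*(-7 - A) - 3*A²*(-4 - G))
B(P, X)² = (12*2² + 21*(-3) + 3*2*(-3) + 3*(-3)*2²)² = (12*4 - 63 - 18 + 3*(-3)*4)² = (48 - 63 - 18 - 36)² = (-69)² = 4761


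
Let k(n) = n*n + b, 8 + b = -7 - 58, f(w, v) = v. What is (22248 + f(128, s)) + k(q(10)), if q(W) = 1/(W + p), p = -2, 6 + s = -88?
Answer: 1413185/64 ≈ 22081.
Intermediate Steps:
s = -94 (s = -6 - 88 = -94)
b = -73 (b = -8 + (-7 - 58) = -8 - 65 = -73)
q(W) = 1/(-2 + W) (q(W) = 1/(W - 2) = 1/(-2 + W))
k(n) = -73 + n**2 (k(n) = n*n - 73 = n**2 - 73 = -73 + n**2)
(22248 + f(128, s)) + k(q(10)) = (22248 - 94) + (-73 + (1/(-2 + 10))**2) = 22154 + (-73 + (1/8)**2) = 22154 + (-73 + 1/64) = 22154 - 4671/64 = 1413185/64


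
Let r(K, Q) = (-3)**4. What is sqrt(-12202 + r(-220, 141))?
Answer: I*sqrt(12121) ≈ 110.1*I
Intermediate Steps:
r(K, Q) = 81
sqrt(-12202 + r(-220, 141)) = sqrt(-12202 + 81) = sqrt(-12121) = I*sqrt(12121)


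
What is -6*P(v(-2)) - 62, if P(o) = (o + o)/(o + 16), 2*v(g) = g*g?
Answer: -190/3 ≈ -63.333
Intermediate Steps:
v(g) = g²/2 (v(g) = (g*g)/2 = g²/2)
P(o) = 2*o/(16 + o) (P(o) = (2*o)/(16 + o) = 2*o/(16 + o))
-6*P(v(-2)) - 62 = -12*(½)*(-2)²/(16 + (½)*(-2)²) - 62 = -12*(½)*4/(16 + (½)*4) - 62 = -12*2/(16 + 2) - 62 = -12*2/18 - 62 = -6*2/9 - 62 = -4/3 - 62 = -190/3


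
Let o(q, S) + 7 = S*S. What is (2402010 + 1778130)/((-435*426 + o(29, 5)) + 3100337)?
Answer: 836028/583009 ≈ 1.4340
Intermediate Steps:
o(q, S) = -7 + S**2 (o(q, S) = -7 + S*S = -7 + S**2)
(2402010 + 1778130)/((-435*426 + o(29, 5)) + 3100337) = (2402010 + 1778130)/((-435*426 + (-7 + 5**2)) + 3100337) = 4180140/((-185310 + (-7 + 25)) + 3100337) = 4180140/((-185310 + 18) + 3100337) = 4180140/(-185292 + 3100337) = 4180140/2915045 = 4180140*(1/2915045) = 836028/583009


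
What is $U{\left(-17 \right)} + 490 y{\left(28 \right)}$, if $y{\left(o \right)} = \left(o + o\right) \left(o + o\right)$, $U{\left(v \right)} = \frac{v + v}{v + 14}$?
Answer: $\frac{4609954}{3} \approx 1.5367 \cdot 10^{6}$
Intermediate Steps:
$U{\left(v \right)} = \frac{2 v}{14 + v}$
$y{\left(o \right)} = 4 o^{2}$ ($y{\left(o \right)} = 2 o 2 o = 4 o^{2}$)
$U{\left(-17 \right)} + 490 y{\left(28 \right)} = 2 \left(-17\right) \frac{1}{14 - 17} + 490 \cdot 4 \cdot 28^{2} = 2 \left(-17\right) \frac{1}{-3} + 490 \cdot 4 \cdot 784 = 2 \left(-17\right) \left(- \frac{1}{3}\right) + 490 \cdot 3136 = \frac{34}{3} + 1536640 = \frac{4609954}{3}$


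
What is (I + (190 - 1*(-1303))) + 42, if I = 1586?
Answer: 3121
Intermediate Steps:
(I + (190 - 1*(-1303))) + 42 = (1586 + (190 - 1*(-1303))) + 42 = (1586 + (190 + 1303)) + 42 = (1586 + 1493) + 42 = 3079 + 42 = 3121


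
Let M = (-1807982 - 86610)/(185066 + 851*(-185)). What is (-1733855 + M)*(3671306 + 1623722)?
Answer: -253685014384793716/27631 ≈ -9.1812e+12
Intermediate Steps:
M = -1894592/27631 (M = -1894592/(185066 - 157435) = -1894592/27631 ≈ -68.568)
(-1733855 + M)*(3671306 + 1623722) = (-1733855 - 1894592/27631)*(3671306 + 1623722) = -47910042097/27631*5295028 = -253685014384793716/27631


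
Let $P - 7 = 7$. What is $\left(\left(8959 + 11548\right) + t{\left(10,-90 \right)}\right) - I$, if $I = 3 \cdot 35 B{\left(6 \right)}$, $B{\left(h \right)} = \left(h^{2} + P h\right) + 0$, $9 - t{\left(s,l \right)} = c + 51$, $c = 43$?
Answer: $7822$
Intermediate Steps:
$t{\left(s,l \right)} = -85$ ($t{\left(s,l \right)} = 9 - \left(43 + 51\right) = 9 - 94 = -85$)
$P = 14$ ($P = 7 + 7 = 14$)
$B{\left(h \right)} = h^{2} + 14 h$ ($B{\left(h \right)} = \left(h^{2} + 14 h\right) + 0 = h^{2} + 14 h$)
$I = 12600$ ($I = 3 \cdot 35 \cdot 6 \left(14 + 6\right) = 105 \cdot 6 \cdot 20 = 105 \cdot 120 = 12600$)
$\left(\left(8959 + 11548\right) + t{\left(10,-90 \right)}\right) - I = \left(\left(8959 + 11548\right) - 85\right) - 12600 = \left(20507 - 85\right) - 12600 = 20422 - 12600 = 7822$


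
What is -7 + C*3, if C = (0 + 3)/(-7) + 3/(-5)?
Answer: -353/35 ≈ -10.086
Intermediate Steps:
C = -36/35 (C = 3*(-1/7) + 3*(-1/5) = -3/7 - 3/5 = -36/35 ≈ -1.0286)
-7 + C*3 = -7 - 36/35*3 = -7 - 108/35 = -353/35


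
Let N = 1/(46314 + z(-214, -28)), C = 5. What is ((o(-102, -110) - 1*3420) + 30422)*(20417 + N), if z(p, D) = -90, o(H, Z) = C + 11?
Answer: 1416576868909/2568 ≈ 5.5163e+8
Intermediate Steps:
o(H, Z) = 16 (o(H, Z) = 5 + 11 = 16)
N = 1/46224 (N = 1/(46314 - 90) = 1/46224 ≈ 2.1634e-5)
((o(-102, -110) - 1*3420) + 30422)*(20417 + N) = ((16 - 1*3420) + 30422)*(20417 + 1/46224) = ((16 - 3420) + 30422)*(943755409/46224) = (-3404 + 30422)*(943755409/46224) = 27018*(943755409/46224) = 1416576868909/2568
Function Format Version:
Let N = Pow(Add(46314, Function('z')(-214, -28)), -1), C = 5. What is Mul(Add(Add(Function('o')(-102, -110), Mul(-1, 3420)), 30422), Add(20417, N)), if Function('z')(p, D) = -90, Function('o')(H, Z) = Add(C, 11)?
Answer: Rational(1416576868909, 2568) ≈ 5.5163e+8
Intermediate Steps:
Function('o')(H, Z) = 16 (Function('o')(H, Z) = Add(5, 11) = 16)
N = Rational(1, 46224) (N = Pow(Add(46314, -90), -1) = Pow(46224, -1) = Rational(1, 46224) ≈ 2.1634e-5)
Mul(Add(Add(Function('o')(-102, -110), Mul(-1, 3420)), 30422), Add(20417, N)) = Mul(Add(Add(16, Mul(-1, 3420)), 30422), Add(20417, Rational(1, 46224))) = Mul(Add(Add(16, -3420), 30422), Rational(943755409, 46224)) = Mul(Add(-3404, 30422), Rational(943755409, 46224)) = Mul(27018, Rational(943755409, 46224)) = Rational(1416576868909, 2568)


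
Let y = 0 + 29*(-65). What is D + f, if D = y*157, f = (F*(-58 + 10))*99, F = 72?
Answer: -638089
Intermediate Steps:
y = -1885 (y = 0 - 1885 = -1885)
f = -342144 (f = (72*(-58 + 10))*99 = (72*(-48))*99 = -3456*99 = -342144)
D = -295945 (D = -1885*157 = -295945)
D + f = -295945 - 342144 = -638089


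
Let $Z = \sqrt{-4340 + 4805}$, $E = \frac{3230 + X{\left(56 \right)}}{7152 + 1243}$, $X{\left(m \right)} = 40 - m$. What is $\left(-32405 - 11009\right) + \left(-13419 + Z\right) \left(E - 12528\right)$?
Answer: $\frac{1410902993444}{8395} - \frac{105169346 \sqrt{465}}{8395} \approx 1.6779 \cdot 10^{8}$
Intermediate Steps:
$E = \frac{3214}{8395}$ ($E = \frac{3230 + \left(40 - 56\right)}{7152 + 1243} = \frac{3230 + \left(40 - 56\right)}{8395} = \left(3230 - 16\right) \frac{1}{8395} = 3214 \cdot \frac{1}{8395} = \frac{3214}{8395} \approx 0.38285$)
$Z = \sqrt{465} \approx 21.564$
$\left(-32405 - 11009\right) + \left(-13419 + Z\right) \left(E - 12528\right) = \left(-32405 - 11009\right) + \left(-13419 + \sqrt{465}\right) \left(\frac{3214}{8395} - 12528\right) = -43414 + \left(-13419 + \sqrt{465}\right) \left(- \frac{105169346}{8395}\right) = -43414 + \left(\frac{1411267453974}{8395} - \frac{105169346 \sqrt{465}}{8395}\right) = \frac{1410902993444}{8395} - \frac{105169346 \sqrt{465}}{8395}$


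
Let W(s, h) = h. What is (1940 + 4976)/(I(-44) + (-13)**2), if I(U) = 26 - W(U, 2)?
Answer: 6916/193 ≈ 35.834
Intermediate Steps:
I(U) = 24 (I(U) = 26 - 1*2 = 26 - 2 = 24)
(1940 + 4976)/(I(-44) + (-13)**2) = (1940 + 4976)/(24 + (-13)**2) = 6916/(24 + 169) = 6916/193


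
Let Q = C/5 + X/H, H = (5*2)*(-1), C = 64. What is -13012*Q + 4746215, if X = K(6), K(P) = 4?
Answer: 22924331/5 ≈ 4.5849e+6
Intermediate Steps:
X = 4
H = -10 (H = 10*(-1) = -10)
Q = 62/5 (Q = 64/5 + 4/(-10) = 64*(1/5) + 4*(-1/10) = 64/5 - 2/5 = 62/5 ≈ 12.400)
-13012*Q + 4746215 = -13012*62/5 + 4746215 = -806744/5 + 4746215 = 22924331/5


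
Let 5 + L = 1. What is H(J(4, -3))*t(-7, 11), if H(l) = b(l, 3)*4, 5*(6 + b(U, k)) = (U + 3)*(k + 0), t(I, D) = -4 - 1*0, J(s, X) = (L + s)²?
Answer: 336/5 ≈ 67.200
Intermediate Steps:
L = -4 (L = -5 + 1 = -4)
J(s, X) = (-4 + s)²
t(I, D) = -4 (t(I, D) = -4 + 0 = -4)
b(U, k) = -6 + k*(3 + U)/5 (b(U, k) = -6 + ((U + 3)*(k + 0))/5 = -6 + ((3 + U)*k)/5 = -6 + (k*(3 + U))/5 = -6 + k*(3 + U)/5)
H(l) = -84/5 + 12*l/5 (H(l) = (-6 + (⅗)*3 + (⅕)*l*3)*4 = (-6 + 9/5 + 3*l/5)*4 = (-21/5 + 3*l/5)*4 = -84/5 + 12*l/5)
H(J(4, -3))*t(-7, 11) = (-84/5 + 12*(-4 + 4)²/5)*(-4) = (-84/5 + (12/5)*0²)*(-4) = (-84/5 + (12/5)*0)*(-4) = (-84/5 + 0)*(-4) = -84/5*(-4) = 336/5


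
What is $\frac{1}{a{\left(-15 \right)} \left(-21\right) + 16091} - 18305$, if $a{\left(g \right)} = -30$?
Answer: $- \frac{306077904}{16721} \approx -18305.0$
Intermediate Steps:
$\frac{1}{a{\left(-15 \right)} \left(-21\right) + 16091} - 18305 = \frac{1}{\left(-30\right) \left(-21\right) + 16091} - 18305 = \frac{1}{630 + 16091} - 18305 = \frac{1}{16721} - 18305 = - \frac{306077904}{16721}$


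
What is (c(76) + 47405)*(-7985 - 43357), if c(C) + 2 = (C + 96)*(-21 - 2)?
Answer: -2230655874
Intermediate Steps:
c(C) = -2210 - 23*C (c(C) = -2 + (C + 96)*(-21 - 2) = -2 + (96 + C)*(-23) = -2 + (-2208 - 23*C) = -2210 - 23*C)
(c(76) + 47405)*(-7985 - 43357) = ((-2210 - 23*76) + 47405)*(-7985 - 43357) = ((-2210 - 1748) + 47405)*(-51342) = (-3958 + 47405)*(-51342) = 43447*(-51342) = -2230655874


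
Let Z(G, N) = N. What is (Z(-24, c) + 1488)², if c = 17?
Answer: 2265025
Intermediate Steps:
(Z(-24, c) + 1488)² = (17 + 1488)² = 1505² = 2265025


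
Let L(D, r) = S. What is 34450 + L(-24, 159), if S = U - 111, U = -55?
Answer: 34284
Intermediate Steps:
S = -166 (S = -55 - 111 = -166)
L(D, r) = -166
34450 + L(-24, 159) = 34450 - 166 = 34284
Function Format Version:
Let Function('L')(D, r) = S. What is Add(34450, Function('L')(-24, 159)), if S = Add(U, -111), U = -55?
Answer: 34284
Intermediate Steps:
S = -166 (S = Add(-55, -111) = -166)
Function('L')(D, r) = -166
Add(34450, Function('L')(-24, 159)) = Add(34450, -166) = 34284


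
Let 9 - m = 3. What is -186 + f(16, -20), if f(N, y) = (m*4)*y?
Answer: -666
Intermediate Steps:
m = 6 (m = 9 - 1*3 = 9 - 3 = 6)
f(N, y) = 24*y (f(N, y) = (6*4)*y = 24*y)
-186 + f(16, -20) = -186 + 24*(-20) = -186 - 480 = -666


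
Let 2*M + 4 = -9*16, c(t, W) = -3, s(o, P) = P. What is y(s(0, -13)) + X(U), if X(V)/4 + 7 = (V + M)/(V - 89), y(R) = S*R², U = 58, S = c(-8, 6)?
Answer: -16521/31 ≈ -532.94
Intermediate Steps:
S = -3
y(R) = -3*R²
M = -74 (M = -2 + (-9*16)/2 = -2 + (½)*(-144) = -2 - 72 = -74)
X(V) = -28 + 4*(-74 + V)/(-89 + V) (X(V) = -28 + 4*((V - 74)/(V - 89)) = -28 + 4*((-74 + V)/(-89 + V)) = -28 + 4*(-74 + V)/(-89 + V))
y(s(0, -13)) + X(U) = -3*(-13)² + 12*(183 - 2*58)/(-89 + 58) = -3*169 + 12*(183 - 116)/(-31) = -507 + 12*(-1/31)*67 = -507 - 804/31 = -16521/31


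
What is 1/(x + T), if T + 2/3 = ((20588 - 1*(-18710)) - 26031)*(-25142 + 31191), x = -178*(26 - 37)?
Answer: 3/240762121 ≈ 1.2460e-8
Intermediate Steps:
x = 1958 (x = -178*(-11) = 1958)
T = 240756247/3 (T = -⅔ + ((20588 - 1*(-18710)) - 26031)*(-25142 + 31191) = -⅔ + ((20588 + 18710) - 26031)*6049 = -⅔ + (39298 - 26031)*6049 = -⅔ + 13267*6049 = -⅔ + 80252083 = 240756247/3 ≈ 8.0252e+7)
1/(x + T) = 1/(1958 + 240756247/3) = 1/(240762121/3) = 3/240762121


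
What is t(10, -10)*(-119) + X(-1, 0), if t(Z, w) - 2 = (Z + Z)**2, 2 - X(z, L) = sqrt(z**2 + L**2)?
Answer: -47837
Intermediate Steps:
X(z, L) = 2 - sqrt(L**2 + z**2) (X(z, L) = 2 - sqrt(z**2 + L**2) = 2 - sqrt(L**2 + z**2))
t(Z, w) = 2 + 4*Z**2 (t(Z, w) = 2 + (Z + Z)**2 = 2 + (2*Z)**2 = 2 + 4*Z**2)
t(10, -10)*(-119) + X(-1, 0) = (2 + 4*10**2)*(-119) + (2 - sqrt(0**2 + (-1)**2)) = (2 + 4*100)*(-119) + (2 - sqrt(0 + 1)) = (2 + 400)*(-119) + (2 - sqrt(1)) = 402*(-119) + (2 - 1*1) = -47838 + (2 - 1) = -47838 + 1 = -47837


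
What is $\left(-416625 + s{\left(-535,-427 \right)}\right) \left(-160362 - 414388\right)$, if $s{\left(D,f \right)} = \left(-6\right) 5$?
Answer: $239472461250$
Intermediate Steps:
$s{\left(D,f \right)} = -30$
$\left(-416625 + s{\left(-535,-427 \right)}\right) \left(-160362 - 414388\right) = \left(-416625 - 30\right) \left(-160362 - 414388\right) = \left(-416655\right) \left(-574750\right) = 239472461250$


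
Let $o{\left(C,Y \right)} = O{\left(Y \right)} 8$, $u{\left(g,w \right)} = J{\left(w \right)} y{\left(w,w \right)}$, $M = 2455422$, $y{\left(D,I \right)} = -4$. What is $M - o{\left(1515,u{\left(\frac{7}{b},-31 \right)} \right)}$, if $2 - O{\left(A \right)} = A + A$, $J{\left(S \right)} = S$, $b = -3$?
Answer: $2457390$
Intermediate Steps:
$O{\left(A \right)} = 2 - 2 A$ ($O{\left(A \right)} = 2 - \left(A + A\right) = 2 - 2 A$)
$u{\left(g,w \right)} = - 4 w$ ($u{\left(g,w \right)} = w \left(-4\right) = - 4 w$)
$o{\left(C,Y \right)} = 16 - 16 Y$ ($o{\left(C,Y \right)} = \left(2 - 2 Y\right) 8 = 16 - 16 Y$)
$M - o{\left(1515,u{\left(\frac{7}{b},-31 \right)} \right)} = 2455422 - \left(16 - 16 \left(\left(-4\right) \left(-31\right)\right)\right) = 2455422 - \left(16 - 1984\right) = 2455422 - -1968 = 2455422 + 1968 = 2457390$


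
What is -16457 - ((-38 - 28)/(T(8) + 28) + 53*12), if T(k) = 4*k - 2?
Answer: -495664/29 ≈ -17092.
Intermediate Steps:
T(k) = -2 + 4*k
-16457 - ((-38 - 28)/(T(8) + 28) + 53*12) = -16457 - ((-38 - 28)/((-2 + 4*8) + 28) + 53*12) = -16457 - (-66/((-2 + 32) + 28) + 636) = -16457 - (-66/(30 + 28) + 636) = -16457 - (-66/58 + 636) = -16457 - (-66*1/58 + 636) = -16457 - (-33/29 + 636) = -16457 - 1*18411/29 = -16457 - 18411/29 = -495664/29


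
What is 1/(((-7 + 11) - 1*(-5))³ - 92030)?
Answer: -1/91301 ≈ -1.0953e-5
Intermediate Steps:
1/(((-7 + 11) - 1*(-5))³ - 92030) = 1/((4 + 5)³ - 92030) = 1/(9³ - 92030) = 1/(729 - 92030) = 1/(-91301) = -1/91301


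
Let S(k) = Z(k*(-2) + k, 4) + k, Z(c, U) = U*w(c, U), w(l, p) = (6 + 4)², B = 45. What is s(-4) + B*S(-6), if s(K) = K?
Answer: 17726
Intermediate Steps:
w(l, p) = 100 (w(l, p) = 10² = 100)
Z(c, U) = 100*U (Z(c, U) = U*100 = 100*U)
S(k) = 400 + k (S(k) = 100*4 + k = 400 + k)
s(-4) + B*S(-6) = -4 + 45*(400 - 6) = -4 + 45*394 = -4 + 17730 = 17726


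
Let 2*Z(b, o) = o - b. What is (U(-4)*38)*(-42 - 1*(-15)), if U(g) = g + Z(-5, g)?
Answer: 3591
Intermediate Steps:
Z(b, o) = o/2 - b/2 (Z(b, o) = (o - b)/2 = o/2 - b/2)
U(g) = 5/2 + 3*g/2 (U(g) = g + (g/2 - 1/2*(-5)) = g + (g/2 + 5/2) = g + (5/2 + g/2) = 5/2 + 3*g/2)
(U(-4)*38)*(-42 - 1*(-15)) = ((5/2 + (3/2)*(-4))*38)*(-42 - 1*(-15)) = ((5/2 - 6)*38)*(-42 + 15) = -7/2*38*(-27) = -133*(-27) = 3591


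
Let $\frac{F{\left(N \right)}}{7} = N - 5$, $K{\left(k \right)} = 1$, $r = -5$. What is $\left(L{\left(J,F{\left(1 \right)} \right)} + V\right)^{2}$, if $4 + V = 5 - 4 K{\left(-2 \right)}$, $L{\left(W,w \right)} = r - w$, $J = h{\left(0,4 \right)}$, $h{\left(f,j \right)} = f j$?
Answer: $400$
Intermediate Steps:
$F{\left(N \right)} = -35 + 7 N$ ($F{\left(N \right)} = 7 \left(N - 5\right) = 7 \left(-5 + N\right) = -35 + 7 N$)
$J = 0$ ($J = 0 \cdot 4 = 0$)
$L{\left(W,w \right)} = -5 - w$
$V = -3$ ($V = -4 + \left(5 - 4\right) = -4 + 1 = -3$)
$\left(L{\left(J,F{\left(1 \right)} \right)} + V\right)^{2} = \left(\left(-5 - \left(-35 + 7 \cdot 1\right)\right) - 3\right)^{2} = \left(\left(-5 - \left(-35 + 7\right)\right) - 3\right)^{2} = \left(\left(-5 - -28\right) - 3\right)^{2} = \left(\left(-5 + 28\right) - 3\right)^{2} = \left(23 - 3\right)^{2} = 20^{2} = 400$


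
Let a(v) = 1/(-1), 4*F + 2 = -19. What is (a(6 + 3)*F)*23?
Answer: 483/4 ≈ 120.75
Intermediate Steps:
F = -21/4 (F = -½ + (¼)*(-19) = -½ - 19/4 = -21/4 ≈ -5.2500)
a(v) = -1
(a(6 + 3)*F)*23 = -1*(-21/4)*23 = (21/4)*23 = 483/4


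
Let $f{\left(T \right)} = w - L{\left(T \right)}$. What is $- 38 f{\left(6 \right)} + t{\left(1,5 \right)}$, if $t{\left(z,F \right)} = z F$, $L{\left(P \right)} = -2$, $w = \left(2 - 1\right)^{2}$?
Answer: $-109$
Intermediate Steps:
$w = 1$ ($w = \left(2 + \left(-1 + 0\right)\right)^{2} = \left(2 - 1\right)^{2} = 1^{2} = 1$)
$f{\left(T \right)} = 3$ ($f{\left(T \right)} = 1 - -2 = 1 + 2 = 3$)
$t{\left(z,F \right)} = F z$
$- 38 f{\left(6 \right)} + t{\left(1,5 \right)} = \left(-38\right) 3 + 5 \cdot 1 = -114 + 5 = -109$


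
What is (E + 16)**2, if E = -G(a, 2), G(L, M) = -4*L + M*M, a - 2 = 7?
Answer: 2304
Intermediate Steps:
a = 9 (a = 2 + 7 = 9)
G(L, M) = M**2 - 4*L (G(L, M) = -4*L + M**2 = M**2 - 4*L)
E = 32 (E = -(2**2 - 4*9) = -(4 - 36) = -1*(-32) = 32)
(E + 16)**2 = (32 + 16)**2 = 48**2 = 2304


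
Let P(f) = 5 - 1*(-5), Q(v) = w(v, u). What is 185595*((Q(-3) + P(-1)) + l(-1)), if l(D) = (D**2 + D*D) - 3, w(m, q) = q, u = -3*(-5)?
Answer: 4454280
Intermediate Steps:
u = 15
l(D) = -3 + 2*D**2 (l(D) = (D**2 + D**2) - 3 = 2*D**2 - 3 = -3 + 2*D**2)
Q(v) = 15
P(f) = 10 (P(f) = 5 + 5 = 10)
185595*((Q(-3) + P(-1)) + l(-1)) = 185595*((15 + 10) + (-3 + 2*(-1)**2)) = 185595*(25 + (-3 + 2*1)) = 185595*(25 + (-3 + 2)) = 185595*(25 - 1) = 185595*24 = 4454280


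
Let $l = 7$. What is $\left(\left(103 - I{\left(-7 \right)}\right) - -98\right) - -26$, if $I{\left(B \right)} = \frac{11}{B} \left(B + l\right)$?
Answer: $227$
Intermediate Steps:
$I{\left(B \right)} = \frac{11 \left(7 + B\right)}{B}$ ($I{\left(B \right)} = \frac{11}{B} \left(B + 7\right) = \frac{11}{B} \left(7 + B\right) = \frac{11 \left(7 + B\right)}{B}$)
$\left(\left(103 - I{\left(-7 \right)}\right) - -98\right) - -26 = \left(\left(103 - \left(11 + \frac{77}{-7}\right)\right) - -98\right) - -26 = \left(\left(103 - \left(11 + 77 \left(- \frac{1}{7}\right)\right)\right) + 98\right) + \left(-9 + 35\right) = \left(\left(103 - \left(11 - 11\right)\right) + 98\right) + 26 = \left(\left(103 - 0\right) + 98\right) + 26 = \left(\left(103 + 0\right) + 98\right) + 26 = \left(103 + 98\right) + 26 = 201 + 26 = 227$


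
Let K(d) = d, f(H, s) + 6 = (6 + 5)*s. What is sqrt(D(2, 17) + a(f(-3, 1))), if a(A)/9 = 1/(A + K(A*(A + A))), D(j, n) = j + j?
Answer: sqrt(12595)/55 ≈ 2.0405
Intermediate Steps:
f(H, s) = -6 + 11*s (f(H, s) = -6 + (6 + 5)*s = -6 + 11*s)
D(j, n) = 2*j
a(A) = 9/(A + 2*A**2) (a(A) = 9/(A + A*(A + A)) = 9/(A + A*(2*A)) = 9/(A + 2*A**2))
sqrt(D(2, 17) + a(f(-3, 1))) = sqrt(2*2 + 9/((-6 + 11*1)*(1 + 2*(-6 + 11*1)))) = sqrt(4 + 9/((-6 + 11)*(1 + 2*(-6 + 11)))) = sqrt(4 + 9/(5*(1 + 2*5))) = sqrt(4 + 9*(1/5)/(1 + 10)) = sqrt(4 + 9*(1/5)/11) = sqrt(4 + 9*(1/5)*(1/11)) = sqrt(4 + 9/55) = sqrt(229/55) = sqrt(12595)/55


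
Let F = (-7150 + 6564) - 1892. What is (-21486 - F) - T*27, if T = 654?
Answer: -36666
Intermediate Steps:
F = -2478 (F = -586 - 1892 = -2478)
(-21486 - F) - T*27 = (-21486 - 1*(-2478)) - 654*27 = (-21486 + 2478) - 1*17658 = -19008 - 17658 = -36666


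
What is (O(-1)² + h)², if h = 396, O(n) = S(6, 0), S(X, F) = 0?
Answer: 156816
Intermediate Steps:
O(n) = 0
(O(-1)² + h)² = (0² + 396)² = (0 + 396)² = 396² = 156816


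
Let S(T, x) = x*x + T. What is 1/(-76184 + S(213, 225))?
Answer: -1/25346 ≈ -3.9454e-5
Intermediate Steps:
S(T, x) = T + x² (S(T, x) = x² + T = T + x²)
1/(-76184 + S(213, 225)) = 1/(-76184 + (213 + 225²)) = 1/(-76184 + (213 + 50625)) = 1/(-76184 + 50838) = 1/(-25346) = -1/25346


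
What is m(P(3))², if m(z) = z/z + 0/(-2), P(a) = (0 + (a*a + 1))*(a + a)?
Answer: 1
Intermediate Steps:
P(a) = 2*a*(1 + a²) (P(a) = (0 + (a² + 1))*(2*a) = (0 + (1 + a²))*(2*a) = (1 + a²)*(2*a) = 2*a*(1 + a²))
m(z) = 1 (m(z) = 1 + 0*(-½) = 1 + 0 = 1)
m(P(3))² = 1² = 1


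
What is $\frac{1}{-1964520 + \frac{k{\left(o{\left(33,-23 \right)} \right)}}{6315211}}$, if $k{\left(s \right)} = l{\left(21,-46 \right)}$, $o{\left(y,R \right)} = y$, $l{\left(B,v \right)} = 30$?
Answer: $- \frac{6315211}{12406358313690} \approx -5.0903 \cdot 10^{-7}$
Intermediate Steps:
$k{\left(s \right)} = 30$
$\frac{1}{-1964520 + \frac{k{\left(o{\left(33,-23 \right)} \right)}}{6315211}} = \frac{1}{-1964520 + \frac{30}{6315211}} = \frac{1}{- \frac{12406358313690}{6315211}} = - \frac{6315211}{12406358313690}$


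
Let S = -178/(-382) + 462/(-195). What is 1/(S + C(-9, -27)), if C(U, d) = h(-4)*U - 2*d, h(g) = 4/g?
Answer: 12415/758516 ≈ 0.016367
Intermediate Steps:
C(U, d) = -U - 2*d (C(U, d) = (4/(-4))*U - 2*d = (4*(-1/4))*U - 2*d = -U - 2*d)
S = -23629/12415 (S = -178*(-1/382) + 462*(-1/195) = 89/191 - 154/65 = -23629/12415 ≈ -1.9033)
1/(S + C(-9, -27)) = 1/(-23629/12415 + (-1*(-9) - 2*(-27))) = 1/(-23629/12415 + (9 + 54)) = 1/(-23629/12415 + 63) = 1/(758516/12415) = 12415/758516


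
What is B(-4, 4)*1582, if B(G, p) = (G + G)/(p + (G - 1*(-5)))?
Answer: -12656/5 ≈ -2531.2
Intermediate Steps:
B(G, p) = 2*G/(5 + G + p) (B(G, p) = (2*G)/(p + (G + 5)) = (2*G)/(p + (5 + G)) = (2*G)/(5 + G + p) = 2*G/(5 + G + p))
B(-4, 4)*1582 = (2*(-4)/(5 - 4 + 4))*1582 = (2*(-4)/5)*1582 = (2*(-4)*(⅕))*1582 = -8/5*1582 = -12656/5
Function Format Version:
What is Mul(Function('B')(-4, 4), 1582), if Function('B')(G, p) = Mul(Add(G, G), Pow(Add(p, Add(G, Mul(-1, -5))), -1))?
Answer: Rational(-12656, 5) ≈ -2531.2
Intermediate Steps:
Function('B')(G, p) = Mul(2, G, Pow(Add(5, G, p), -1)) (Function('B')(G, p) = Mul(Mul(2, G), Pow(Add(p, Add(G, 5)), -1)) = Mul(Mul(2, G), Pow(Add(p, Add(5, G)), -1)) = Mul(Mul(2, G), Pow(Add(5, G, p), -1)) = Mul(2, G, Pow(Add(5, G, p), -1)))
Mul(Function('B')(-4, 4), 1582) = Mul(Mul(2, -4, Pow(Add(5, -4, 4), -1)), 1582) = Mul(Mul(2, -4, Pow(5, -1)), 1582) = Mul(Mul(2, -4, Rational(1, 5)), 1582) = Mul(Rational(-8, 5), 1582) = Rational(-12656, 5)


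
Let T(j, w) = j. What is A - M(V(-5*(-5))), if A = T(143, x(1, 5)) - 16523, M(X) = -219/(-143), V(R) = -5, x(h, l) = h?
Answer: -2342559/143 ≈ -16382.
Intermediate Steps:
M(X) = 219/143 (M(X) = -219*(-1/143) = 219/143)
A = -16380 (A = 143 - 16523 = -16380)
A - M(V(-5*(-5))) = -16380 - 1*219/143 = -16380 - 219/143 = -2342559/143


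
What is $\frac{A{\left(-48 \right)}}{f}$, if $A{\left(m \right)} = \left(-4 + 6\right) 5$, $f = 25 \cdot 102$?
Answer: $\frac{1}{255} \approx 0.0039216$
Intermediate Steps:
$f = 2550$
$A{\left(m \right)} = 10$ ($A{\left(m \right)} = 2 \cdot 5 = 10$)
$\frac{A{\left(-48 \right)}}{f} = \frac{10}{2550} = 10 \cdot \frac{1}{2550} = \frac{1}{255}$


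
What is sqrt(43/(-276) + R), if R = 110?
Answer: sqrt(2091873)/138 ≈ 10.481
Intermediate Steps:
sqrt(43/(-276) + R) = sqrt(43/(-276) + 110) = sqrt(43*(-1/276) + 110) = sqrt(-43/276 + 110) = sqrt(30317/276) = sqrt(2091873)/138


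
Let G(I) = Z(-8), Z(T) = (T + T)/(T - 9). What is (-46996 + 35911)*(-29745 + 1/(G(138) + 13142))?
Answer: 14734016463261/44686 ≈ 3.2972e+8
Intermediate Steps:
Z(T) = 2*T/(-9 + T) (Z(T) = (2*T)/(-9 + T) = 2*T/(-9 + T))
G(I) = 16/17 (G(I) = 2*(-8)/(-9 - 8) = 2*(-8)/(-17) = 2*(-8)*(-1/17) = 16/17)
(-46996 + 35911)*(-29745 + 1/(G(138) + 13142)) = (-46996 + 35911)*(-29745 + 1/(16/17 + 13142)) = -11085*(-29745 + 1/(223430/17)) = -11085*(-29745 + 17/223430) = -11085*(-6645925333/223430) = 14734016463261/44686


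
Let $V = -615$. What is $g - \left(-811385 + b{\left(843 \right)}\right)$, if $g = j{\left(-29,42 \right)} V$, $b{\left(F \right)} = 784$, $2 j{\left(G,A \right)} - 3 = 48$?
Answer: $\frac{1589837}{2} \approx 7.9492 \cdot 10^{5}$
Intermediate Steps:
$j{\left(G,A \right)} = \frac{51}{2}$ ($j{\left(G,A \right)} = \frac{3}{2} + \frac{1}{2} \cdot 48 = \frac{3}{2} + 24 = \frac{51}{2}$)
$g = - \frac{31365}{2}$ ($g = \frac{51}{2} \left(-615\right) = - \frac{31365}{2} \approx -15683.0$)
$g - \left(-811385 + b{\left(843 \right)}\right) = - \frac{31365}{2} - \left(-811385 + 784\right) = - \frac{31365}{2} - -810601 = - \frac{31365}{2} + 810601 = \frac{1589837}{2}$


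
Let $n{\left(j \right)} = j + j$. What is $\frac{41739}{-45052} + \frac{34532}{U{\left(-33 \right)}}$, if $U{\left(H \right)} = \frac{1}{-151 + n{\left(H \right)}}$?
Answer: $- \frac{337594680827}{45052} \approx -7.4934 \cdot 10^{6}$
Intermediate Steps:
$n{\left(j \right)} = 2 j$
$U{\left(H \right)} = \frac{1}{-151 + 2 H}$
$\frac{41739}{-45052} + \frac{34532}{U{\left(-33 \right)}} = \frac{41739}{-45052} + \frac{34532}{\frac{1}{-151 + 2 \left(-33\right)}} = 41739 \left(- \frac{1}{45052}\right) + \frac{34532}{\frac{1}{-151 - 66}} = - \frac{41739}{45052} + \frac{34532}{\frac{1}{-217}} = - \frac{41739}{45052} + \frac{34532}{- \frac{1}{217}} = - \frac{41739}{45052} + 34532 \left(-217\right) = - \frac{41739}{45052} - 7493444 = - \frac{337594680827}{45052}$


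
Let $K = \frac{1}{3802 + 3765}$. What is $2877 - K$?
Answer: $\frac{21770258}{7567} \approx 2877.0$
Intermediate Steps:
$K = \frac{1}{7567} \approx 0.00013215$
$2877 - K = 2877 - \frac{1}{7567} = \frac{21770258}{7567}$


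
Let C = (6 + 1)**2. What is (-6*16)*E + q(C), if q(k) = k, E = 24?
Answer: -2255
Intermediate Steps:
C = 49 (C = 7**2 = 49)
(-6*16)*E + q(C) = -6*16*24 + 49 = -96*24 + 49 = -2304 + 49 = -2255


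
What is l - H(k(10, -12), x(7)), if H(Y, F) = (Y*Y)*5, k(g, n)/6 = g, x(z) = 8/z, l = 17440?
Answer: -560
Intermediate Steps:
k(g, n) = 6*g
H(Y, F) = 5*Y² (H(Y, F) = Y²*5 = 5*Y²)
l - H(k(10, -12), x(7)) = 17440 - 5*(6*10)² = 17440 - 5*60² = 17440 - 5*3600 = 17440 - 1*18000 = 17440 - 18000 = -560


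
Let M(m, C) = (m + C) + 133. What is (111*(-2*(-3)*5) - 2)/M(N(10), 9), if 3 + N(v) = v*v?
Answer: 3328/239 ≈ 13.925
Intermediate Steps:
N(v) = -3 + v² (N(v) = -3 + v*v = -3 + v²)
M(m, C) = 133 + C + m (M(m, C) = (C + m) + 133 = 133 + C + m)
(111*(-2*(-3)*5) - 2)/M(N(10), 9) = (111*(-2*(-3)*5) - 2)/(133 + 9 + (-3 + 10²)) = (111*(6*5) - 2)/(133 + 9 + (-3 + 100)) = (111*30 - 2)/(133 + 9 + 97) = (3330 - 2)/239 = 3328*(1/239) = 3328/239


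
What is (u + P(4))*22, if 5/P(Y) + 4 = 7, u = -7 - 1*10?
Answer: -1012/3 ≈ -337.33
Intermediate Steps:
u = -17 (u = -7 - 10 = -17)
P(Y) = 5/3 (P(Y) = 5/(-4 + 7) = 5/3)
(u + P(4))*22 = (-17 + 5/3)*22 = -46/3*22 = -1012/3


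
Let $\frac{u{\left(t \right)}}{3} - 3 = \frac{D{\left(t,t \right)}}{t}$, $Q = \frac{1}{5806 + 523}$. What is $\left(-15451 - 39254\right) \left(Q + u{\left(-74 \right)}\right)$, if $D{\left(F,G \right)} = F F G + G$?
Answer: $- \frac{5691987470505}{6329} \approx -8.9935 \cdot 10^{8}$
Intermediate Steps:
$D{\left(F,G \right)} = G + G F^{2}$ ($D{\left(F,G \right)} = F^{2} G + G = G F^{2} + G = G + G F^{2}$)
$Q = \frac{1}{6329} \approx 0.000158$
$u{\left(t \right)} = 12 + 3 t^{2}$ ($u{\left(t \right)} = 9 + 3 \frac{t \left(1 + t^{2}\right)}{t} = 9 + 3 \left(1 + t^{2}\right) = 9 + \left(3 + 3 t^{2}\right) = 12 + 3 t^{2}$)
$\left(-15451 - 39254\right) \left(Q + u{\left(-74 \right)}\right) = \left(-15451 - 39254\right) \left(\frac{1}{6329} + \left(12 + 3 \left(-74\right)^{2}\right)\right) = - 54705 \left(\frac{1}{6329} + \left(12 + 3 \cdot 5476\right)\right) = - 54705 \left(\frac{1}{6329} + \left(12 + 16428\right)\right) = - 54705 \left(\frac{1}{6329} + 16440\right) = \left(-54705\right) \frac{104048761}{6329} = - \frac{5691987470505}{6329}$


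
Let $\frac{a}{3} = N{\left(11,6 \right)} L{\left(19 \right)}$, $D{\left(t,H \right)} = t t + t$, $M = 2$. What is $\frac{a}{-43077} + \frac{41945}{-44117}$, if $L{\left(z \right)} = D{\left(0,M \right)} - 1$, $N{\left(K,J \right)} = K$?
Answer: $- \frac{601802968}{633476003} \approx -0.95$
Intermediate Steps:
$D{\left(t,H \right)} = t + t^{2}$ ($D{\left(t,H \right)} = t^{2} + t = t + t^{2}$)
$L{\left(z \right)} = -1$ ($L{\left(z \right)} = 0 \left(1 + 0\right) - 1 = 0 \cdot 1 - 1 = 0 - 1 = -1$)
$a = -33$ ($a = 3 \cdot 11 \left(-1\right) = 3 \left(-11\right) = -33$)
$\frac{a}{-43077} + \frac{41945}{-44117} = - \frac{33}{-43077} + \frac{41945}{-44117} = \left(-33\right) \left(- \frac{1}{43077}\right) + 41945 \left(- \frac{1}{44117}\right) = \frac{11}{14359} - \frac{41945}{44117} = - \frac{601802968}{633476003}$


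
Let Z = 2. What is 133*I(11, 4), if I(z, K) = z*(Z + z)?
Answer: 19019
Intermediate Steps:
I(z, K) = z*(2 + z)
133*I(11, 4) = 133*(11*(2 + 11)) = 133*(11*13) = 133*143 = 19019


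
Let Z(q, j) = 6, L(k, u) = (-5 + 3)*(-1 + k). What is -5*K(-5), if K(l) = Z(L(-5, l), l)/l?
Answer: 6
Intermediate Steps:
L(k, u) = 2 - 2*k (L(k, u) = -2*(-1 + k) = 2 - 2*k)
K(l) = 6/l
-5*K(-5) = -30/(-5) = -30*(-1)/5 = -5*(-6/5) = 6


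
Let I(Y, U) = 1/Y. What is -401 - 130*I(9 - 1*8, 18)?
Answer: -531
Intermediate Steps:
-401 - 130*I(9 - 1*8, 18) = -401 - 130/(9 - 1*8) = -401 - 130/(9 - 8) = -401 - 130/1 = -401 - 130*1 = -401 - 130 = -531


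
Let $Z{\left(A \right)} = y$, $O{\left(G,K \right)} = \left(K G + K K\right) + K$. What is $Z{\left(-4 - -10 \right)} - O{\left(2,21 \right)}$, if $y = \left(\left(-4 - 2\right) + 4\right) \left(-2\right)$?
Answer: $-500$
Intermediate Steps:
$O{\left(G,K \right)} = K + K^{2} + G K$ ($O{\left(G,K \right)} = \left(G K + K^{2}\right) + K = \left(K^{2} + G K\right) + K = K + K^{2} + G K$)
$y = 4$ ($y = \left(-6 + 4\right) \left(-2\right) = \left(-2\right) \left(-2\right) = 4$)
$Z{\left(A \right)} = 4$
$Z{\left(-4 - -10 \right)} - O{\left(2,21 \right)} = 4 - 21 \left(1 + 2 + 21\right) = 4 - 21 \cdot 24 = 4 - 504 = -500$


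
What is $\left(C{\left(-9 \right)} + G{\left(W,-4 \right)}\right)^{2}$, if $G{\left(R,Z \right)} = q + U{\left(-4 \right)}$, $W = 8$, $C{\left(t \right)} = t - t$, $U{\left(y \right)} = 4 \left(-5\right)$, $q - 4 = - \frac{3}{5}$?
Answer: $\frac{6889}{25} \approx 275.56$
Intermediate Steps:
$q = \frac{17}{5}$ ($q = 4 - \frac{3}{5} = \frac{17}{5} \approx 3.4$)
$U{\left(y \right)} = -20$
$C{\left(t \right)} = 0$
$G{\left(R,Z \right)} = - \frac{83}{5}$ ($G{\left(R,Z \right)} = \frac{17}{5} - 20 = - \frac{83}{5}$)
$\left(C{\left(-9 \right)} + G{\left(W,-4 \right)}\right)^{2} = \left(0 - \frac{83}{5}\right)^{2} = \left(- \frac{83}{5}\right)^{2} = \frac{6889}{25}$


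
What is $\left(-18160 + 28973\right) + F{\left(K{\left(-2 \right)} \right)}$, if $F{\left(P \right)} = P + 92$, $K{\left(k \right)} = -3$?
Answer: $10902$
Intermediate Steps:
$F{\left(P \right)} = 92 + P$
$\left(-18160 + 28973\right) + F{\left(K{\left(-2 \right)} \right)} = \left(-18160 + 28973\right) + \left(92 - 3\right) = 10813 + 89 = 10902$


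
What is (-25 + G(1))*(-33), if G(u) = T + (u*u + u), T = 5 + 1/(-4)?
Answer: 2409/4 ≈ 602.25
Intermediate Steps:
T = 19/4 (T = 5 - 1/4*1 = 5 - 1/4 = 19/4 ≈ 4.7500)
G(u) = 19/4 + u + u**2 (G(u) = 19/4 + (u*u + u) = 19/4 + (u**2 + u) = 19/4 + (u + u**2) = 19/4 + u + u**2)
(-25 + G(1))*(-33) = (-25 + (19/4 + 1 + 1**2))*(-33) = (-25 + (19/4 + 1 + 1))*(-33) = (-25 + 27/4)*(-33) = -73/4*(-33) = 2409/4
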